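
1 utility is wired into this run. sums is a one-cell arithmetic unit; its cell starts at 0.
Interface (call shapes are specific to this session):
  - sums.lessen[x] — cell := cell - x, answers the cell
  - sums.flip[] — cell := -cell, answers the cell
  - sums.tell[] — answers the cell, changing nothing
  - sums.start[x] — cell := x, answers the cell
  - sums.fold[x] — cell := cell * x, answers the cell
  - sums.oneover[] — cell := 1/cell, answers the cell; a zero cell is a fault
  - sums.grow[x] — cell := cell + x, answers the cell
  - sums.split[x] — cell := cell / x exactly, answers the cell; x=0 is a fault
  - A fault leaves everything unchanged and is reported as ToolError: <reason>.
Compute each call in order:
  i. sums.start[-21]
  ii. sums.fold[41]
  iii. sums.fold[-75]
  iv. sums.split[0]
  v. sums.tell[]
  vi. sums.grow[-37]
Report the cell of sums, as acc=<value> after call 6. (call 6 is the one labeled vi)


~$ start x→-21
= -21
~$ fold x→41
= -861
~$ fold x→-75
= 64575
~$ split x→0
= ToolError: division by zero
~$ tell
= 64575
~$ grow x→-37
= 64538

Answer: acc=64538


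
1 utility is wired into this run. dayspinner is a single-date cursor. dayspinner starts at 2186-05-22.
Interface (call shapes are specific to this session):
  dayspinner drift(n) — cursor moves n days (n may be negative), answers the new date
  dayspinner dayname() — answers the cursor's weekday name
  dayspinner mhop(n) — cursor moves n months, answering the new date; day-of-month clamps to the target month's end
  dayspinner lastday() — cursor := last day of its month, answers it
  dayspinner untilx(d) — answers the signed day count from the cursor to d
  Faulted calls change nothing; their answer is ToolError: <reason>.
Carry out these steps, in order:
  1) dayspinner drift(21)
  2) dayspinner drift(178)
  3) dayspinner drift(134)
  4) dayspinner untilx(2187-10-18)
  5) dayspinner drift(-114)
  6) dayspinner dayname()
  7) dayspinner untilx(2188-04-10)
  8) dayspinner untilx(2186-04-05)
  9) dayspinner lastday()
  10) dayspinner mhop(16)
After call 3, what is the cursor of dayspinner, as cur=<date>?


> dayspinner drift n=21
:: 2186-06-12
> dayspinner drift n=178
:: 2186-12-07
> dayspinner drift n=134
:: 2187-04-20
> dayspinner untilx d=2187-10-18
:: 181
> dayspinner drift n=-114
:: 2186-12-27
> dayspinner dayname
:: Wednesday
> dayspinner untilx d=2188-04-10
:: 470
> dayspinner untilx d=2186-04-05
:: -266
> dayspinner lastday
:: 2186-12-31
> dayspinner mhop n=16
:: 2188-04-30

Answer: cur=2187-04-20


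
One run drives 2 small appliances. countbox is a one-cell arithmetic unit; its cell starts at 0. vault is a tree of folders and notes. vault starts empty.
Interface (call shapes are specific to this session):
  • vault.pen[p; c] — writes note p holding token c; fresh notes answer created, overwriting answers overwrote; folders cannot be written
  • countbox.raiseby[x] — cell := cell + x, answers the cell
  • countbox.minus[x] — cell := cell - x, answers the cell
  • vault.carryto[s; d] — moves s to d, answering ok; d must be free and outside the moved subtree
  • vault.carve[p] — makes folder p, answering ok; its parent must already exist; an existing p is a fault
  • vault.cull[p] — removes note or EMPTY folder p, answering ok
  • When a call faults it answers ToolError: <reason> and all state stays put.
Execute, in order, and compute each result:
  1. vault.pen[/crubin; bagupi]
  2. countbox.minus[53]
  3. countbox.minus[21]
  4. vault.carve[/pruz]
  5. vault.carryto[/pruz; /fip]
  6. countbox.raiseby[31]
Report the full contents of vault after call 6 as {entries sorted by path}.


Answer: {crubin=bagupi, fip/}

Derivation:
[in] vault.pen /crubin bagupi
= created
[in] countbox.minus 53
= -53
[in] countbox.minus 21
= -74
[in] vault.carve /pruz
= ok
[in] vault.carryto /pruz /fip
= ok
[in] countbox.raiseby 31
= -43


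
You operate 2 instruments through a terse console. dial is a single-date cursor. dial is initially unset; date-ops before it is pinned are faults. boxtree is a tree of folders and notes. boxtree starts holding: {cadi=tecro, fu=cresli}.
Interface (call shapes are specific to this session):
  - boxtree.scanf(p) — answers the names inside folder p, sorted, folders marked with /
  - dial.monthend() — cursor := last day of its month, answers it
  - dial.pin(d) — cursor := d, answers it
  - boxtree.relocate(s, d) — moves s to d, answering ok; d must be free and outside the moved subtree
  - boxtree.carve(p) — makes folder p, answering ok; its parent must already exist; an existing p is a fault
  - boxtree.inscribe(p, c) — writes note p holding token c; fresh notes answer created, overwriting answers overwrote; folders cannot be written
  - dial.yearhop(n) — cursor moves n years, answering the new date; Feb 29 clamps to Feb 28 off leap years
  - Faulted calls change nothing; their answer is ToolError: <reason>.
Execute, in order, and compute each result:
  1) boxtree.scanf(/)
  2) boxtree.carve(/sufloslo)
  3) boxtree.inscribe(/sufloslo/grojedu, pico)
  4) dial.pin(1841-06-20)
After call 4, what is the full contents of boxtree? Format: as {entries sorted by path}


Answer: {cadi=tecro, fu=cresli, sufloslo/, sufloslo/grojedu=pico}

Derivation:
·→ boxtree.scanf(p='/')
·← [cadi, fu]
·→ boxtree.carve(p='/sufloslo')
·← ok
·→ boxtree.inscribe(p='/sufloslo/grojedu', c='pico')
·← created
·→ dial.pin(d='1841-06-20')
·← 1841-06-20


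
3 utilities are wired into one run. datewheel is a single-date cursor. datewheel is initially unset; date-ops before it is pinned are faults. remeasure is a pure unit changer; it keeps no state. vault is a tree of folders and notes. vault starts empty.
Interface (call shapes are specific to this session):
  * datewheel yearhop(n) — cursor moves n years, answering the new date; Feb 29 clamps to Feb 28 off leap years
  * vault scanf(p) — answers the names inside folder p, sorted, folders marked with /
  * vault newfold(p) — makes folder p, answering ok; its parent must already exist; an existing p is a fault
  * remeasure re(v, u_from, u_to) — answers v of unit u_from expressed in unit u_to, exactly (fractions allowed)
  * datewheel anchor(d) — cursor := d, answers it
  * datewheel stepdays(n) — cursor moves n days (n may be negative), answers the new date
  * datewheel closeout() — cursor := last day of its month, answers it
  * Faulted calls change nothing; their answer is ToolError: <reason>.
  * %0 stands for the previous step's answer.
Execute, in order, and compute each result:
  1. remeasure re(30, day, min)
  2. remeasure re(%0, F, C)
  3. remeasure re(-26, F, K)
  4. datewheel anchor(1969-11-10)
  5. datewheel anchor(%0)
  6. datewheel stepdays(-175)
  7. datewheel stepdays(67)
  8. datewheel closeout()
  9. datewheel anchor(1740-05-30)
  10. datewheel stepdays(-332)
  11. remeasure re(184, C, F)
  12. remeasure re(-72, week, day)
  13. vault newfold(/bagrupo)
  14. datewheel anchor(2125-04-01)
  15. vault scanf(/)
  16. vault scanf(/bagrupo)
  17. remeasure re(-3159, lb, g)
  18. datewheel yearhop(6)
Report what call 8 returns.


Step: remeasure re[30; day; min]
Result: 43200
Step: remeasure re[%0; F; C]
Result: 215840/9
Step: remeasure re[-26; F; K]
Result: 43367/180
Step: datewheel anchor[1969-11-10]
Result: 1969-11-10
Step: datewheel anchor[%0]
Result: 1969-11-10
Step: datewheel stepdays[-175]
Result: 1969-05-19
Step: datewheel stepdays[67]
Result: 1969-07-25
Step: datewheel closeout[]
Result: 1969-07-31
Step: datewheel anchor[1740-05-30]
Result: 1740-05-30
Step: datewheel stepdays[-332]
Result: 1739-07-03
Step: remeasure re[184; C; F]
Result: 1816/5
Step: remeasure re[-72; week; day]
Result: -504
Step: vault newfold[/bagrupo]
Result: ok
Step: datewheel anchor[2125-04-01]
Result: 2125-04-01
Step: vault scanf[/]
Result: [bagrupo/]
Step: vault scanf[/bagrupo]
Result: []
Step: remeasure re[-3159; lb; g]
Result: -143289829683/100000
Step: datewheel yearhop[6]
Result: 2131-04-01

Answer: 1969-07-31


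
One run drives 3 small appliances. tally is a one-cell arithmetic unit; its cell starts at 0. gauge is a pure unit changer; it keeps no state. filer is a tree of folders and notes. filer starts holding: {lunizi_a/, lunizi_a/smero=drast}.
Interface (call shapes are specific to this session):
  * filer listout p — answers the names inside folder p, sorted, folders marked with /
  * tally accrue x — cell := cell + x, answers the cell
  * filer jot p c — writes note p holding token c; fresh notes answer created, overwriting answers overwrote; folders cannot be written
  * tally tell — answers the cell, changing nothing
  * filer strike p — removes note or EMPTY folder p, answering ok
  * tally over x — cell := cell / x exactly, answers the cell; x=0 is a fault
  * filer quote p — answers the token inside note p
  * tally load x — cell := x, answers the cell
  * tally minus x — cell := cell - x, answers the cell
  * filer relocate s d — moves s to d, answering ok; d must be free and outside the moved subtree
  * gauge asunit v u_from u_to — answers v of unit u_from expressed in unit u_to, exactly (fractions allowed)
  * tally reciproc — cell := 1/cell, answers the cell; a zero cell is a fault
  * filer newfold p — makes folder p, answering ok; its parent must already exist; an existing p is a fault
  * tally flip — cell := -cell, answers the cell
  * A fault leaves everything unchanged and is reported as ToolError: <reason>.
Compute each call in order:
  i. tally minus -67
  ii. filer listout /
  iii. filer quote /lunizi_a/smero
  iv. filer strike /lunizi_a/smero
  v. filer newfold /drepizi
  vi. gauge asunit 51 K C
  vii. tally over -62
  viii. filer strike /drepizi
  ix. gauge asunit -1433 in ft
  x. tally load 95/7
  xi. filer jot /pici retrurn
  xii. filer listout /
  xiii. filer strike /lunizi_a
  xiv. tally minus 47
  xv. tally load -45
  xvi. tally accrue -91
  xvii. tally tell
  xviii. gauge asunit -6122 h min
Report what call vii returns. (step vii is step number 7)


·→ tally minus(x=-67)
·← 67
·→ filer listout(p=/)
·← [lunizi_a/]
·→ filer quote(p=/lunizi_a/smero)
·← drast
·→ filer strike(p=/lunizi_a/smero)
·← ok
·→ filer newfold(p=/drepizi)
·← ok
·→ gauge asunit(v=51, u_from=K, u_to=C)
·← -4443/20
·→ tally over(x=-62)
·← -67/62
·→ filer strike(p=/drepizi)
·← ok
·→ gauge asunit(v=-1433, u_from=in, u_to=ft)
·← -1433/12
·→ tally load(x=95/7)
·← 95/7
·→ filer jot(p=/pici, c=retrurn)
·← created
·→ filer listout(p=/)
·← [lunizi_a/, pici]
·→ filer strike(p=/lunizi_a)
·← ok
·→ tally minus(x=47)
·← -234/7
·→ tally load(x=-45)
·← -45
·→ tally accrue(x=-91)
·← -136
·→ tally tell()
·← -136
·→ gauge asunit(v=-6122, u_from=h, u_to=min)
·← -367320

Answer: -67/62


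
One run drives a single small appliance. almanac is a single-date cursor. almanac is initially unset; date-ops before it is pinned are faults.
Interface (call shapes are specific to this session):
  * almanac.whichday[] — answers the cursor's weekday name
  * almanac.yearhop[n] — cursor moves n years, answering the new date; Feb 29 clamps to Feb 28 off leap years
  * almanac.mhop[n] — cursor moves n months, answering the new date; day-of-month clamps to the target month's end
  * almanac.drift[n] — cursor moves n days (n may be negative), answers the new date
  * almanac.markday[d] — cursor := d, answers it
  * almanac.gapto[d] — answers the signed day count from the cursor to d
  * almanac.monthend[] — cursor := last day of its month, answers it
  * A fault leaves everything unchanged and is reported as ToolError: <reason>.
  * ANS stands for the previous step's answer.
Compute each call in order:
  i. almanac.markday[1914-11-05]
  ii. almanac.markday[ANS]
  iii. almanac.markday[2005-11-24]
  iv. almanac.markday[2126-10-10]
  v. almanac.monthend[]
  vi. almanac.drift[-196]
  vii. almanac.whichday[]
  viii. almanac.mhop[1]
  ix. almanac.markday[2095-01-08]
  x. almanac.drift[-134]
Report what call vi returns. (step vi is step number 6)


Answer: 2126-04-18

Derivation:
I try almanac.markday on d=1914-11-05, which returns 1914-11-05.
I try almanac.markday on d=ANS, and get 1914-11-05.
Invoking almanac.markday on d=2005-11-24, giving 2005-11-24.
I use almanac.markday on d=2126-10-10, which returns 2126-10-10.
Invoking almanac.monthend: 2126-10-31.
Calling almanac.drift on n=-196, and see 2126-04-18.
I run almanac.whichday, giving Thursday.
I run almanac.mhop on n=1, yielding 2126-05-18.
I call almanac.markday on d=2095-01-08: 2095-01-08.
Then almanac.drift on n=-134, and see 2094-08-27.


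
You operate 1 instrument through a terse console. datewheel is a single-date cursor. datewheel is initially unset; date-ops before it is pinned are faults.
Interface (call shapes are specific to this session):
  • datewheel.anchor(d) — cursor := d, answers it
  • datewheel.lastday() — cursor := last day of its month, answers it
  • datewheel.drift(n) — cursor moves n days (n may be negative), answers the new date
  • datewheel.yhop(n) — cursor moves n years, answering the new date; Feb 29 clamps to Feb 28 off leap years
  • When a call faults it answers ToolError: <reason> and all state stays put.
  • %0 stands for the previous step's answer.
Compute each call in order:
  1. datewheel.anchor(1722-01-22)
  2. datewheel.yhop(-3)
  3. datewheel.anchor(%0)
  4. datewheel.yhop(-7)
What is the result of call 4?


→ datewheel.anchor(d: 1722-01-22)
← 1722-01-22
→ datewheel.yhop(n: -3)
← 1719-01-22
→ datewheel.anchor(d: %0)
← 1719-01-22
→ datewheel.yhop(n: -7)
← 1712-01-22

Answer: 1712-01-22


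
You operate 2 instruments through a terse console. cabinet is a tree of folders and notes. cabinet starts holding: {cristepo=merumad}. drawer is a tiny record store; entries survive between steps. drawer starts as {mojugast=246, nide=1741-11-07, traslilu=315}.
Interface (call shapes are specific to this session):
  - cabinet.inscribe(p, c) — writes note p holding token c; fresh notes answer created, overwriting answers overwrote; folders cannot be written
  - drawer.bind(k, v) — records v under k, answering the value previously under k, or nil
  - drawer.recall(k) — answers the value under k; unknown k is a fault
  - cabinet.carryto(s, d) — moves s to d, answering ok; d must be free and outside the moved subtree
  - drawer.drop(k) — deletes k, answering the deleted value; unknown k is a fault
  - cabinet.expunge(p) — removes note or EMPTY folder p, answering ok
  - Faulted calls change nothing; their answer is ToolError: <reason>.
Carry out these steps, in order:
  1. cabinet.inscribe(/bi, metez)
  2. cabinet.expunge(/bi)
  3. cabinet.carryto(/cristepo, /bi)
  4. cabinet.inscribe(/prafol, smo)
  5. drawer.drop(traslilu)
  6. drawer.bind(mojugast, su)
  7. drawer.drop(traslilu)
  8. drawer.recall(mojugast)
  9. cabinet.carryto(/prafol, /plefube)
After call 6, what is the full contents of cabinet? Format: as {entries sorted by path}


Answer: {bi=merumad, prafol=smo}

Derivation:
% cabinet.inscribe /bi metez
:: created
% cabinet.expunge /bi
:: ok
% cabinet.carryto /cristepo /bi
:: ok
% cabinet.inscribe /prafol smo
:: created
% drawer.drop traslilu
:: 315
% drawer.bind mojugast su
:: 246
% drawer.drop traslilu
:: ToolError: no such key traslilu
% drawer.recall mojugast
:: su
% cabinet.carryto /prafol /plefube
:: ok


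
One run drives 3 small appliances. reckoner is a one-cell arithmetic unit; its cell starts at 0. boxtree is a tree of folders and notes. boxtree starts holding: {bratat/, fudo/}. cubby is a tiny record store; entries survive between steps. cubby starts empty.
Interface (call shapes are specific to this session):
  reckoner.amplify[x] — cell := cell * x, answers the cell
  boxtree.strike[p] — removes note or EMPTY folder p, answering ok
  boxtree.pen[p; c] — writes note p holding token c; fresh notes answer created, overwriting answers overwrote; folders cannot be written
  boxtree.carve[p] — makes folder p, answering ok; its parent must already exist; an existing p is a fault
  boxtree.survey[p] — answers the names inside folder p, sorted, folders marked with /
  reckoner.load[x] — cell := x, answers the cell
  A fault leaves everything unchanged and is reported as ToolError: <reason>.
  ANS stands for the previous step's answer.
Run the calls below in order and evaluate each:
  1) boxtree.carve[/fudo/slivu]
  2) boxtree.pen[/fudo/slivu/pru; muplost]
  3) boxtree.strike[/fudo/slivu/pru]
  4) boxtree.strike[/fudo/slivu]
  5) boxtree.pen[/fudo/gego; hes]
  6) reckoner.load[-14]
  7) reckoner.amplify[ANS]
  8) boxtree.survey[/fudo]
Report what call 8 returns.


Answer: [gego]

Derivation:
I invoke boxtree.carve(/fudo/slivu), and see ok.
I use boxtree.pen(/fudo/slivu/pru, muplost), which returns created.
Calling boxtree.strike(/fudo/slivu/pru), giving ok.
I try boxtree.strike(/fudo/slivu), which returns ok.
Next I call boxtree.pen(/fudo/gego, hes), and get created.
Calling reckoner.load(-14), — result: -14.
Then reckoner.amplify(ANS), and see 196.
Using boxtree.survey(/fudo), and see [gego].


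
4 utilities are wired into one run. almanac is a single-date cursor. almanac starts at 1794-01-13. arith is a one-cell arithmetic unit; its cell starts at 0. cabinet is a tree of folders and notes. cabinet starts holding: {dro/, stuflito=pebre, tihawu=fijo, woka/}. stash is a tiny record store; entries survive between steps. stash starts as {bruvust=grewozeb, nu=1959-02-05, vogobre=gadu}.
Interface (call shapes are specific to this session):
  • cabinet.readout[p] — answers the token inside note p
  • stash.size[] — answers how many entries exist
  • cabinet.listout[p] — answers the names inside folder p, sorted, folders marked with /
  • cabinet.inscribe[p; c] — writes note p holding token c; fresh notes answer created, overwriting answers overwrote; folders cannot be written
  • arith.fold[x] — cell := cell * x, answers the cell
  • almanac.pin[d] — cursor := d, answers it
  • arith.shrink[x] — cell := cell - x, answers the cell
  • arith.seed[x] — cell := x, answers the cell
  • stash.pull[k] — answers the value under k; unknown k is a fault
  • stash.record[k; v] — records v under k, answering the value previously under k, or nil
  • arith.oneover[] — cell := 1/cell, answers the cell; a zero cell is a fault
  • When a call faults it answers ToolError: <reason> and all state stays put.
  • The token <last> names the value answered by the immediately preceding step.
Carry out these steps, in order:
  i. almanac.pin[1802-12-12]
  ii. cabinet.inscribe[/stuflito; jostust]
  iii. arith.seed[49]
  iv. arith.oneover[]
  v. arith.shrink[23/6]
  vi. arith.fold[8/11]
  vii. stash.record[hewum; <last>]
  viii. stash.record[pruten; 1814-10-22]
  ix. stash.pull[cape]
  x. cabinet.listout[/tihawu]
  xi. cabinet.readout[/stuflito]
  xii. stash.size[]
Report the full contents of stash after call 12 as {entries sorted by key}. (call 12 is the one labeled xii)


> almanac.pin d=1802-12-12
  1802-12-12
> cabinet.inscribe p=/stuflito c=jostust
  overwrote
> arith.seed x=49
  49
> arith.oneover
  1/49
> arith.shrink x=23/6
  -1121/294
> arith.fold x=8/11
  -4484/1617
> stash.record k=hewum v=<last>
  nil
> stash.record k=pruten v=1814-10-22
  nil
> stash.pull k=cape
  ToolError: no such key cape
> cabinet.listout p=/tihawu
  ToolError: not a directory
> cabinet.readout p=/stuflito
  jostust
> stash.size
  5

Answer: {bruvust=grewozeb, hewum=-4484/1617, nu=1959-02-05, pruten=1814-10-22, vogobre=gadu}


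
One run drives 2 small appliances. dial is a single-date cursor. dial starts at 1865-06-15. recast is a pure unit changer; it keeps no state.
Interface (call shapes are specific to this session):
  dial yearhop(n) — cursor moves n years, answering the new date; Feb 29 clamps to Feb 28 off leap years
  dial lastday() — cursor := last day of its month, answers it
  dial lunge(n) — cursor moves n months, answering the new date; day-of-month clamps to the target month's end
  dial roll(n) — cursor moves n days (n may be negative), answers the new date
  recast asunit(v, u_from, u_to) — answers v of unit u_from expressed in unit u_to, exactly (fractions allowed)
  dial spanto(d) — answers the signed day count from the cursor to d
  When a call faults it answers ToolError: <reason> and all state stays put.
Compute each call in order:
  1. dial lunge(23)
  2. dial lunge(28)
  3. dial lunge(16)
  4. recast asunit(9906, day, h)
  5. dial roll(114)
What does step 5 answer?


Answer: 1871-05-09

Derivation:
>> dial lunge(23)
<< 1867-05-15
>> dial lunge(28)
<< 1869-09-15
>> dial lunge(16)
<< 1871-01-15
>> recast asunit(9906, day, h)
<< 237744
>> dial roll(114)
<< 1871-05-09


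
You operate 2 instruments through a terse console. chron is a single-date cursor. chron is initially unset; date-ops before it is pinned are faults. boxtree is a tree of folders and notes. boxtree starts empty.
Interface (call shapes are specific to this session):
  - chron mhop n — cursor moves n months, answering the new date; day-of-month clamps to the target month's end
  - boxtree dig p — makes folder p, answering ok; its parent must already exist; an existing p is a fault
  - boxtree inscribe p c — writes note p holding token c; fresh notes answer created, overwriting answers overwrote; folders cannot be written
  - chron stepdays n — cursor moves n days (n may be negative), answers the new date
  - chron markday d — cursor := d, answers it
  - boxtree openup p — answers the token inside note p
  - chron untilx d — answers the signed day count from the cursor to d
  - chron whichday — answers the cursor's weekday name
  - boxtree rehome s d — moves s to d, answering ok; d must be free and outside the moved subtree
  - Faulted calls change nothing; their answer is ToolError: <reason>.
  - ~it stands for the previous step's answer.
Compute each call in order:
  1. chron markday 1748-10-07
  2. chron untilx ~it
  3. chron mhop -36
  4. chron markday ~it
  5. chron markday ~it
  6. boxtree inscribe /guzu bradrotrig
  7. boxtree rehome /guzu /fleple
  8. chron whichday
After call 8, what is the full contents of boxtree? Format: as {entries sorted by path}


Answer: {fleple=bradrotrig}

Derivation:
-> chron markday(1748-10-07)
<- 1748-10-07
-> chron untilx(~it)
<- 0
-> chron mhop(-36)
<- 1745-10-07
-> chron markday(~it)
<- 1745-10-07
-> chron markday(~it)
<- 1745-10-07
-> boxtree inscribe(/guzu, bradrotrig)
<- created
-> boxtree rehome(/guzu, /fleple)
<- ok
-> chron whichday()
<- Thursday


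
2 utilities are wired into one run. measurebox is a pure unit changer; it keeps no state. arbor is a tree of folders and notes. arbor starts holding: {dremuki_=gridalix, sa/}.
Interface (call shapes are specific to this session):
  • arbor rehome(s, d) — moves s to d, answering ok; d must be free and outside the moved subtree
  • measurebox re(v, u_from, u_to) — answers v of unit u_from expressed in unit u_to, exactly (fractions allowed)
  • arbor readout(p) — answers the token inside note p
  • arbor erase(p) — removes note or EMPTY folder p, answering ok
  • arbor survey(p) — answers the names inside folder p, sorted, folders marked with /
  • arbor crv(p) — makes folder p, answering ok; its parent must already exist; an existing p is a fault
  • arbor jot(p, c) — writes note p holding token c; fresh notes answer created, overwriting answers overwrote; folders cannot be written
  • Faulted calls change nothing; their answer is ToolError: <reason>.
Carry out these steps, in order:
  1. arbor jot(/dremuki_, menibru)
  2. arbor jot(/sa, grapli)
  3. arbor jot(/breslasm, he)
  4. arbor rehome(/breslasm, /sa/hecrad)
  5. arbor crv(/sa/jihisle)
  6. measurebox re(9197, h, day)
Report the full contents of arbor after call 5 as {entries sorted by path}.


→ arbor jot(p: /dremuki_, c: menibru)
← overwrote
→ arbor jot(p: /sa, c: grapli)
← ToolError: is a directory
→ arbor jot(p: /breslasm, c: he)
← created
→ arbor rehome(s: /breslasm, d: /sa/hecrad)
← ok
→ arbor crv(p: /sa/jihisle)
← ok
→ measurebox re(v: 9197, u_from: h, u_to: day)
← 9197/24

Answer: {dremuki_=menibru, sa/, sa/hecrad=he, sa/jihisle/}


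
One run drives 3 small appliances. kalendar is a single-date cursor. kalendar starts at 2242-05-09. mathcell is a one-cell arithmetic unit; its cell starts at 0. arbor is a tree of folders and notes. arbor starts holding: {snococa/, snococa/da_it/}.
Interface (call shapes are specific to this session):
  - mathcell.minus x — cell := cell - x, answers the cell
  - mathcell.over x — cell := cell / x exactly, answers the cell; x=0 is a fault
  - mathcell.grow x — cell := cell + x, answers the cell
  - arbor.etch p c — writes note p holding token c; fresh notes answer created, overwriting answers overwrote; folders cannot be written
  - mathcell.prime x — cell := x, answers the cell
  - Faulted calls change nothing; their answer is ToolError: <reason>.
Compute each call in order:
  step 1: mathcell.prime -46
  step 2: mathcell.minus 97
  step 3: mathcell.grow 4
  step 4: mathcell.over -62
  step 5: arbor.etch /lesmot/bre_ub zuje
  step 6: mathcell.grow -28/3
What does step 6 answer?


·→ mathcell.prime(x='-46')
·← -46
·→ mathcell.minus(x='97')
·← -143
·→ mathcell.grow(x='4')
·← -139
·→ mathcell.over(x='-62')
·← 139/62
·→ arbor.etch(p='/lesmot/bre_ub', c='zuje')
·← ToolError: no parent
·→ mathcell.grow(x='-28/3')
·← -1319/186

Answer: -1319/186


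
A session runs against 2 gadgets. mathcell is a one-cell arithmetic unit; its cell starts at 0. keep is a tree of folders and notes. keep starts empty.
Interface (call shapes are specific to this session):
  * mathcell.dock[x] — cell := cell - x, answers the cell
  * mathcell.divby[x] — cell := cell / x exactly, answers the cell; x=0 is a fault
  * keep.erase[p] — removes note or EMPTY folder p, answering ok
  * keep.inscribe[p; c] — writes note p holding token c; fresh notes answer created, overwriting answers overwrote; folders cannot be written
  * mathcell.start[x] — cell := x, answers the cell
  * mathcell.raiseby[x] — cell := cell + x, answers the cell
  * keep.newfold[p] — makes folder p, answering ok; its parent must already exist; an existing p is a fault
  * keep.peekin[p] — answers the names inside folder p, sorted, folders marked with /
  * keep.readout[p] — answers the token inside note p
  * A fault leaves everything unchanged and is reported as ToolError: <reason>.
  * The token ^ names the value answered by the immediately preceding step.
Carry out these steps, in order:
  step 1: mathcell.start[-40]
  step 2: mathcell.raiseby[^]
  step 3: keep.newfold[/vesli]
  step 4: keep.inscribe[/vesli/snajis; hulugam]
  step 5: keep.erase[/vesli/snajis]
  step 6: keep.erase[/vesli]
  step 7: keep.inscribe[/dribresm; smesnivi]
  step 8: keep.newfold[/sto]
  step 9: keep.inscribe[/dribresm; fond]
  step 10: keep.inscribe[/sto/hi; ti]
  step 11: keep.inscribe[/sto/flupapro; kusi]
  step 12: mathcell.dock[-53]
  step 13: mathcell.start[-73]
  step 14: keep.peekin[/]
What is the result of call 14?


Answer: [dribresm, sto/]

Derivation:
! 1. mathcell.start(-40) -> -40
! 2. mathcell.raiseby(^) -> -80
! 3. keep.newfold(/vesli) -> ok
! 4. keep.inscribe(/vesli/snajis, hulugam) -> created
! 5. keep.erase(/vesli/snajis) -> ok
! 6. keep.erase(/vesli) -> ok
! 7. keep.inscribe(/dribresm, smesnivi) -> created
! 8. keep.newfold(/sto) -> ok
! 9. keep.inscribe(/dribresm, fond) -> overwrote
! 10. keep.inscribe(/sto/hi, ti) -> created
! 11. keep.inscribe(/sto/flupapro, kusi) -> created
! 12. mathcell.dock(-53) -> -27
! 13. mathcell.start(-73) -> -73
! 14. keep.peekin(/) -> [dribresm, sto/]


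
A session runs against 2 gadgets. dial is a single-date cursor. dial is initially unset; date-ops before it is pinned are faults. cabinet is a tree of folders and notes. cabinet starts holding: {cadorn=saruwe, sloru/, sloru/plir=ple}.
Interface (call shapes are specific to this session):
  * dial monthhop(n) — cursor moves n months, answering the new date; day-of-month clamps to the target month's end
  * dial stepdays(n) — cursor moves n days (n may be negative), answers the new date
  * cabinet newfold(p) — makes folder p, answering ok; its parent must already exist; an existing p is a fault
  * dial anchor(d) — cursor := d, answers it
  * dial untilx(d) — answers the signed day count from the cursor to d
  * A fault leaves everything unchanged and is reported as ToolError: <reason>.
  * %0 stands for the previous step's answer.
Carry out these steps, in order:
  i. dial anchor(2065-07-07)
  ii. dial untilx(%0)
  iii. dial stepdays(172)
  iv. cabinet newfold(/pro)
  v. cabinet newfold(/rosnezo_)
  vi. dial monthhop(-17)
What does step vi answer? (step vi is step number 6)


Using dial anchor on 2065-07-07, and get 2065-07-07.
Using dial untilx on %0, and see 0.
Invoking dial stepdays on 172, — result: 2065-12-26.
Next I call cabinet newfold on /pro, yielding ok.
I use cabinet newfold on /rosnezo_, — result: ok.
Calling dial monthhop on -17, giving 2064-07-26.

Answer: 2064-07-26


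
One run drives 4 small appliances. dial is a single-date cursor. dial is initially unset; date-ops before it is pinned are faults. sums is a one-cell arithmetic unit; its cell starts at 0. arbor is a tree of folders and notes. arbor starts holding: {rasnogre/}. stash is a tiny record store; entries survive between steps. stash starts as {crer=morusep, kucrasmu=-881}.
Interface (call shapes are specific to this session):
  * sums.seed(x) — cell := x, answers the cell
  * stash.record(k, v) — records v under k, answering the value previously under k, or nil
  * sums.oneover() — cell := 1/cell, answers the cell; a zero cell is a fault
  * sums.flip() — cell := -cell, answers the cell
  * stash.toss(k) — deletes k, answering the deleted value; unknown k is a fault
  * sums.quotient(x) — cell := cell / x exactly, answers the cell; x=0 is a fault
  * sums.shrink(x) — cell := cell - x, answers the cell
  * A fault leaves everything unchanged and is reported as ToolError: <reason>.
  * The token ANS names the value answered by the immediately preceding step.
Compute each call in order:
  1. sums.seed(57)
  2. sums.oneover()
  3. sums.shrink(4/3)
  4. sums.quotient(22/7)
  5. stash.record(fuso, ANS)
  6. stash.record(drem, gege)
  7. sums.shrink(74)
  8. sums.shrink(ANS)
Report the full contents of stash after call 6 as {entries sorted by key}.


Answer: {crer=morusep, drem=gege, fuso=-175/418, kucrasmu=-881}

Derivation:
-> sums.seed(x→57)
<- 57
-> sums.oneover()
<- 1/57
-> sums.shrink(x→4/3)
<- -25/19
-> sums.quotient(x→22/7)
<- -175/418
-> stash.record(k→fuso, v→ANS)
<- nil
-> stash.record(k→drem, v→gege)
<- nil
-> sums.shrink(x→74)
<- -31107/418
-> sums.shrink(x→ANS)
<- 0


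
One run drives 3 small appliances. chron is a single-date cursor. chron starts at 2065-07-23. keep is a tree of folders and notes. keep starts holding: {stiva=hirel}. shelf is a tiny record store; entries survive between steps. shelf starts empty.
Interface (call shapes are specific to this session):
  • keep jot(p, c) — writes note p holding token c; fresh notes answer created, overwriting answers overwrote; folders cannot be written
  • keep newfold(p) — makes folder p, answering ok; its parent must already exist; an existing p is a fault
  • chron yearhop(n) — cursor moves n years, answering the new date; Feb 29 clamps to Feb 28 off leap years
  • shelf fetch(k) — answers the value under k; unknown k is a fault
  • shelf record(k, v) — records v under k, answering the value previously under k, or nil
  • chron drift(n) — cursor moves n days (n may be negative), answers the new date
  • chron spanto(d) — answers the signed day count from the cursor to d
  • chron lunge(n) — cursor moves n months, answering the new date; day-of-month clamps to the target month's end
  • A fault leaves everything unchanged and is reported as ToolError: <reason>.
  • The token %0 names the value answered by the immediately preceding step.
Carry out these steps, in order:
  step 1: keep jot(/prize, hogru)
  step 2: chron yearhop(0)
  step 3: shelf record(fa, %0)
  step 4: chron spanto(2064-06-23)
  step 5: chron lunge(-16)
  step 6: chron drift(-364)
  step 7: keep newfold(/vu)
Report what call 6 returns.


Answer: 2063-03-25

Derivation:
·→ keep jot(p=/prize, c=hogru)
·← created
·→ chron yearhop(n=0)
·← 2065-07-23
·→ shelf record(k=fa, v=%0)
·← nil
·→ chron spanto(d=2064-06-23)
·← -395
·→ chron lunge(n=-16)
·← 2064-03-23
·→ chron drift(n=-364)
·← 2063-03-25
·→ keep newfold(p=/vu)
·← ok


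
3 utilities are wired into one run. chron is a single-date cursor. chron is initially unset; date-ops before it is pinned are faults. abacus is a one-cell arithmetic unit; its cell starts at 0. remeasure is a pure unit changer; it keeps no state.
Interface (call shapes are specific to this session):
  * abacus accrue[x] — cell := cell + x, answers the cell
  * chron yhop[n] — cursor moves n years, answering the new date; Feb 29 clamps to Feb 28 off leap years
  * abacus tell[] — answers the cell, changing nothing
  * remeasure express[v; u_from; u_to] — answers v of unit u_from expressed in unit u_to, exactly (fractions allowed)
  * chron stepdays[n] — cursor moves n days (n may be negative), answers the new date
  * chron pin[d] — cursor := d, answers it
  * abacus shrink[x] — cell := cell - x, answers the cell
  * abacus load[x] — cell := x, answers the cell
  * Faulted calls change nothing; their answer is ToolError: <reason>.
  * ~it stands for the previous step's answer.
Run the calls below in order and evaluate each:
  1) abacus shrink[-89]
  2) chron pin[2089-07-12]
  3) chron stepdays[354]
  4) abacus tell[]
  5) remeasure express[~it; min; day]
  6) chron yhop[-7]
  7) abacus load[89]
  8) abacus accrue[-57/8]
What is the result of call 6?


Then abacus shrink on -89, — result: 89.
I call chron pin on 2089-07-12, and see 2089-07-12.
Invoking chron stepdays on 354, and get 2090-07-01.
I use abacus tell(), — result: 89.
I invoke remeasure express on ~it, min, day, → 89/1440.
Then chron yhop on -7, → 2083-07-01.
I use abacus load on 89, and get 89.
Then abacus accrue on -57/8, → 655/8.

Answer: 2083-07-01


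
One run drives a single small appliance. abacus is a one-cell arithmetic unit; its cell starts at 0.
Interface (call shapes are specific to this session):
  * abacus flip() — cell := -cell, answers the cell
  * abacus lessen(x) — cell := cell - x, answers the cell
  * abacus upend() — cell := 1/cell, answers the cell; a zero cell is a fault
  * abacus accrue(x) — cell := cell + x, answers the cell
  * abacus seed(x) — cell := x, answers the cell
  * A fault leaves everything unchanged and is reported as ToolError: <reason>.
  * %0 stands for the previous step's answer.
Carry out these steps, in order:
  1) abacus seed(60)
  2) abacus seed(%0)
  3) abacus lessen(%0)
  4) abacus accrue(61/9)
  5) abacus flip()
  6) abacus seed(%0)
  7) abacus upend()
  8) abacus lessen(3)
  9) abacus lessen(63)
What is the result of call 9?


Act: abacus seed[x=60]
Obs: 60
Act: abacus seed[x=%0]
Obs: 60
Act: abacus lessen[x=%0]
Obs: 0
Act: abacus accrue[x=61/9]
Obs: 61/9
Act: abacus flip[]
Obs: -61/9
Act: abacus seed[x=%0]
Obs: -61/9
Act: abacus upend[]
Obs: -9/61
Act: abacus lessen[x=3]
Obs: -192/61
Act: abacus lessen[x=63]
Obs: -4035/61

Answer: -4035/61


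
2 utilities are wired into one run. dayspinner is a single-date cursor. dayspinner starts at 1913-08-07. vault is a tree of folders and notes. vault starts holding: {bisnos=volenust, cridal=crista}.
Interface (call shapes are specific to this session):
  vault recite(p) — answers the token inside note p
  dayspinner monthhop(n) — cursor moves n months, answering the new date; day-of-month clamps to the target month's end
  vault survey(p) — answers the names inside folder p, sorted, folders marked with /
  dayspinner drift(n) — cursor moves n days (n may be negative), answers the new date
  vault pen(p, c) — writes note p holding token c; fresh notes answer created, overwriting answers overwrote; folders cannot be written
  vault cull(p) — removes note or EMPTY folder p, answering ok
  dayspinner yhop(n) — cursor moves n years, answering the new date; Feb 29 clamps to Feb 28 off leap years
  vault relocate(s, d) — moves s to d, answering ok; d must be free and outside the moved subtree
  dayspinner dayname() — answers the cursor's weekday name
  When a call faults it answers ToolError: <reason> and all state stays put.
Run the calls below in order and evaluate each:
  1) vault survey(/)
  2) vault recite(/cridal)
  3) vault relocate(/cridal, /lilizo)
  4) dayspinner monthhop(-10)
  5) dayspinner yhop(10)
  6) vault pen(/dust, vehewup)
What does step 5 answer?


Answer: 1922-10-07

Derivation:
I call vault survey passing p: /, and get [bisnos, cridal].
Invoking vault recite passing p: /cridal, and observe crista.
Invoking vault relocate passing s: /cridal, d: /lilizo: ok.
Next I call dayspinner monthhop passing n: -10: 1912-10-07.
Now I run dayspinner yhop passing n: 10, and observe 1922-10-07.
I use vault pen passing p: /dust, c: vehewup, which returns created.


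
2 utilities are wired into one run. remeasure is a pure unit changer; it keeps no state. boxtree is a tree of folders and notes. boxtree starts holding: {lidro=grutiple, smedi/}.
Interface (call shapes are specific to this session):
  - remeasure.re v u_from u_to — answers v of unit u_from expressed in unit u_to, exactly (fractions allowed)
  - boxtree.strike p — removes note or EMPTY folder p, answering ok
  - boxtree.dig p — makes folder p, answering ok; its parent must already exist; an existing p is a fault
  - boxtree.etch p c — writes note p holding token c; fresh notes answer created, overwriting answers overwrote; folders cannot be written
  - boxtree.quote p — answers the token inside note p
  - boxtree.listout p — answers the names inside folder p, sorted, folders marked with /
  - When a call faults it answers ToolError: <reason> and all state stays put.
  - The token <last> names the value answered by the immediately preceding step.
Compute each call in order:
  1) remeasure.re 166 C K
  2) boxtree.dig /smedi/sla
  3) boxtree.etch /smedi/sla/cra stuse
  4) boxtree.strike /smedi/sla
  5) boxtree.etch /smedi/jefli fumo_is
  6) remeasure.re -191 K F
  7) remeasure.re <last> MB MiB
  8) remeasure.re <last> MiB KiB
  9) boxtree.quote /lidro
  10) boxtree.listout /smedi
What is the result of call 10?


Answer: [jefli, sla/]

Derivation:
$ remeasure.re v=166 u_from=C u_to=K
[out] 8783/20
$ boxtree.dig p=/smedi/sla
[out] ok
$ boxtree.etch p=/smedi/sla/cra c=stuse
[out] created
$ boxtree.strike p=/smedi/sla
[out] ToolError: not empty
$ boxtree.etch p=/smedi/jefli c=fumo_is
[out] created
$ remeasure.re v=-191 u_from=K u_to=F
[out] -80347/100
$ remeasure.re v=<last> u_from=MB u_to=MiB
[out] -50216875/65536
$ remeasure.re v=<last> u_from=MiB u_to=KiB
[out] -50216875/64
$ boxtree.quote p=/lidro
[out] grutiple
$ boxtree.listout p=/smedi
[out] [jefli, sla/]


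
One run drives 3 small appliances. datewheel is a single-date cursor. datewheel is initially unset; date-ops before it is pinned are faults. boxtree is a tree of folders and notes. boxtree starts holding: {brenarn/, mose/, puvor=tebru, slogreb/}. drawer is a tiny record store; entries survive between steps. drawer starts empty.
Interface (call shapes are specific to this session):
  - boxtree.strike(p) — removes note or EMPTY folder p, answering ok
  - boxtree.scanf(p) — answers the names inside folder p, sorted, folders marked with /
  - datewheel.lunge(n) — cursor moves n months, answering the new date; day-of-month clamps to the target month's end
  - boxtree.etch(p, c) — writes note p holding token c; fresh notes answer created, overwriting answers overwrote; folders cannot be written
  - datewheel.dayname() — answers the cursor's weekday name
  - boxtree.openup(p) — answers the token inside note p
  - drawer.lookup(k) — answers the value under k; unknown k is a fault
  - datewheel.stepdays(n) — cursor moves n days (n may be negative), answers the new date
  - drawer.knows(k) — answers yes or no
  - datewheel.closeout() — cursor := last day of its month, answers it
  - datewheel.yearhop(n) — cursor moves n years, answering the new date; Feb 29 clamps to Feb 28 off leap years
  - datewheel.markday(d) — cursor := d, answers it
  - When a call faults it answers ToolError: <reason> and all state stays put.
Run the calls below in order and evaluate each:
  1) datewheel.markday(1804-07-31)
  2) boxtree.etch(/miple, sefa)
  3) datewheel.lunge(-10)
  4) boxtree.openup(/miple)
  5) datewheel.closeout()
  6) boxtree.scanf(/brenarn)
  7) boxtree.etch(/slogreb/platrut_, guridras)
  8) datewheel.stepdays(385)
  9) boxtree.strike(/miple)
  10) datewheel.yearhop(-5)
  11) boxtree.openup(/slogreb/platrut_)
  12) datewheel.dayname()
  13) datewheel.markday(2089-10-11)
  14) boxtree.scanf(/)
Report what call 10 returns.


% 1. markday(1804-07-31) => 1804-07-31
% 2. etch(/miple, sefa) => created
% 3. lunge(-10) => 1803-09-30
% 4. openup(/miple) => sefa
% 5. closeout() => 1803-09-30
% 6. scanf(/brenarn) => []
% 7. etch(/slogreb/platrut_, guridras) => created
% 8. stepdays(385) => 1804-10-19
% 9. strike(/miple) => ok
% 10. yearhop(-5) => 1799-10-19
% 11. openup(/slogreb/platrut_) => guridras
% 12. dayname() => Saturday
% 13. markday(2089-10-11) => 2089-10-11
% 14. scanf(/) => [brenarn/, mose/, puvor, slogreb/]

Answer: 1799-10-19
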